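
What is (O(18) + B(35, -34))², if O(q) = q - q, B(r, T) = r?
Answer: 1225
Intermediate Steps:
O(q) = 0
(O(18) + B(35, -34))² = (0 + 35)² = 35² = 1225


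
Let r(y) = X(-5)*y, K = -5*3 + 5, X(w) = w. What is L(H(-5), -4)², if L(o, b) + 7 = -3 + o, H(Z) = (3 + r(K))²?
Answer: 7834401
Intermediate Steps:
K = -10 (K = -15 + 5 = -10)
r(y) = -5*y
H(Z) = 2809 (H(Z) = (3 - 5*(-10))² = (3 + 50)² = 53² = 2809)
L(o, b) = -10 + o (L(o, b) = -7 + (-3 + o) = -10 + o)
L(H(-5), -4)² = (-10 + 2809)² = 2799² = 7834401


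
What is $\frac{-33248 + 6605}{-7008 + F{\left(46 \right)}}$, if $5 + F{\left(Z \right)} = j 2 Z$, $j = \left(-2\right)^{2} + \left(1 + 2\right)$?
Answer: $\frac{8881}{2123} \approx 4.1832$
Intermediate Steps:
$j = 7$ ($j = 4 + 3 = 7$)
$F{\left(Z \right)} = -5 + 14 Z$ ($F{\left(Z \right)} = -5 + 7 \cdot 2 Z = -5 + 14 Z$)
$\frac{-33248 + 6605}{-7008 + F{\left(46 \right)}} = \frac{-33248 + 6605}{-7008 + \left(-5 + 14 \cdot 46\right)} = - \frac{26643}{-7008 + \left(-5 + 644\right)} = - \frac{26643}{-7008 + 639} = - \frac{26643}{-6369} = \left(-26643\right) \left(- \frac{1}{6369}\right) = \frac{8881}{2123}$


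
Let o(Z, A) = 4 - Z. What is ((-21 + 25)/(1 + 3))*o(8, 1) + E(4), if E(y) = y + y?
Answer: 4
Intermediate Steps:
E(y) = 2*y
((-21 + 25)/(1 + 3))*o(8, 1) + E(4) = ((-21 + 25)/(1 + 3))*(4 - 1*8) + 2*4 = (4/4)*(4 - 8) + 8 = (4*(¼))*(-4) + 8 = 1*(-4) + 8 = -4 + 8 = 4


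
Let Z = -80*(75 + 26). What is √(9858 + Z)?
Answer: √1778 ≈ 42.166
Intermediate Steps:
Z = -8080 (Z = -80*101 = -8080)
√(9858 + Z) = √(9858 - 8080) = √1778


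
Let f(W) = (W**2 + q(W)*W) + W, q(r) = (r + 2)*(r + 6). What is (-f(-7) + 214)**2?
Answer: 42849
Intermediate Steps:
q(r) = (2 + r)*(6 + r)
f(W) = W + W**2 + W*(12 + W**2 + 8*W) (f(W) = (W**2 + (12 + W**2 + 8*W)*W) + W = (W**2 + W*(12 + W**2 + 8*W)) + W = W + W**2 + W*(12 + W**2 + 8*W))
(-f(-7) + 214)**2 = (-(-7)*(13 + (-7)**2 + 9*(-7)) + 214)**2 = (-(-7)*(13 + 49 - 63) + 214)**2 = (-(-7)*(-1) + 214)**2 = (-1*7 + 214)**2 = (-7 + 214)**2 = 207**2 = 42849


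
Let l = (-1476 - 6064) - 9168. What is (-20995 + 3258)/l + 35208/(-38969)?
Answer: 102937889/651094052 ≈ 0.15810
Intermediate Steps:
l = -16708 (l = -7540 - 9168 = -16708)
(-20995 + 3258)/l + 35208/(-38969) = (-20995 + 3258)/(-16708) + 35208/(-38969) = -17737*(-1/16708) + 35208*(-1/38969) = 17737/16708 - 35208/38969 = 102937889/651094052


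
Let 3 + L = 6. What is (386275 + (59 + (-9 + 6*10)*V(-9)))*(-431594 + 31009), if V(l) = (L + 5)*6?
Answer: -155740237470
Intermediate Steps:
L = 3 (L = -3 + 6 = 3)
V(l) = 48 (V(l) = (3 + 5)*6 = 8*6 = 48)
(386275 + (59 + (-9 + 6*10)*V(-9)))*(-431594 + 31009) = (386275 + (59 + (-9 + 6*10)*48))*(-431594 + 31009) = (386275 + (59 + (-9 + 60)*48))*(-400585) = (386275 + (59 + 51*48))*(-400585) = (386275 + (59 + 2448))*(-400585) = (386275 + 2507)*(-400585) = 388782*(-400585) = -155740237470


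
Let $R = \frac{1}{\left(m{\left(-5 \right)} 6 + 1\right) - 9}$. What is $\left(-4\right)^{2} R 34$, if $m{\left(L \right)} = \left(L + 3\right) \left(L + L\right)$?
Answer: $\frac{34}{7} \approx 4.8571$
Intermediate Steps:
$m{\left(L \right)} = 2 L \left(3 + L\right)$ ($m{\left(L \right)} = \left(3 + L\right) 2 L = 2 L \left(3 + L\right)$)
$R = \frac{1}{112}$ ($R = \frac{1}{\left(2 \left(-5\right) \left(3 - 5\right) 6 + 1\right) - 9} = \frac{1}{\left(2 \left(-5\right) \left(-2\right) 6 + 1\right) - 9} = \frac{1}{\left(20 \cdot 6 + 1\right) - 9} = \frac{1}{\left(120 + 1\right) - 9} = \frac{1}{121 - 9} = \frac{1}{112} \approx 0.0089286$)
$\left(-4\right)^{2} R 34 = \left(-4\right)^{2} \cdot \frac{1}{112} \cdot 34 = 16 \cdot \frac{1}{112} \cdot 34 = \frac{1}{7} \cdot 34 = \frac{34}{7}$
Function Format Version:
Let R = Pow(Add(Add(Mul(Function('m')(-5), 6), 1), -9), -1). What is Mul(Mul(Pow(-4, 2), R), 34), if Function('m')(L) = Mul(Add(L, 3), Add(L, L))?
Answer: Rational(34, 7) ≈ 4.8571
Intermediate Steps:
Function('m')(L) = Mul(2, L, Add(3, L)) (Function('m')(L) = Mul(Add(3, L), Mul(2, L)) = Mul(2, L, Add(3, L)))
R = Rational(1, 112) (R = Pow(Add(Add(Mul(Mul(2, -5, Add(3, -5)), 6), 1), -9), -1) = Pow(Add(Add(Mul(Mul(2, -5, -2), 6), 1), -9), -1) = Pow(Add(Add(Mul(20, 6), 1), -9), -1) = Pow(Add(Add(120, 1), -9), -1) = Pow(Add(121, -9), -1) = Pow(112, -1) = Rational(1, 112) ≈ 0.0089286)
Mul(Mul(Pow(-4, 2), R), 34) = Mul(Mul(Pow(-4, 2), Rational(1, 112)), 34) = Mul(Mul(16, Rational(1, 112)), 34) = Mul(Rational(1, 7), 34) = Rational(34, 7)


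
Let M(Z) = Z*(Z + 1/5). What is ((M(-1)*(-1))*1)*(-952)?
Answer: 3808/5 ≈ 761.60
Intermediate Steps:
M(Z) = Z*(⅕ + Z) (M(Z) = Z*(Z + ⅕) = Z*(⅕ + Z))
((M(-1)*(-1))*1)*(-952) = ((-(⅕ - 1)*(-1))*1)*(-952) = ((-1*(-⅘)*(-1))*1)*(-952) = (((⅘)*(-1))*1)*(-952) = -⅘*1*(-952) = -⅘*(-952) = 3808/5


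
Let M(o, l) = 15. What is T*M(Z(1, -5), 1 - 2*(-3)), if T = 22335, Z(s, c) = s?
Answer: 335025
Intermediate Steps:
T*M(Z(1, -5), 1 - 2*(-3)) = 22335*15 = 335025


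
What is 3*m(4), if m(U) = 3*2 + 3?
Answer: 27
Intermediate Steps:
m(U) = 9 (m(U) = 6 + 3 = 9)
3*m(4) = 3*9 = 27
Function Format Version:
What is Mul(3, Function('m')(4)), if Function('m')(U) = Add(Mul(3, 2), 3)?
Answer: 27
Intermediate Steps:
Function('m')(U) = 9 (Function('m')(U) = Add(6, 3) = 9)
Mul(3, Function('m')(4)) = Mul(3, 9) = 27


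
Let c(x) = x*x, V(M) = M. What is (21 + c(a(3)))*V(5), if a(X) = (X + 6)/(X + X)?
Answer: 465/4 ≈ 116.25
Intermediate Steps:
a(X) = (6 + X)/(2*X) (a(X) = (6 + X)/((2*X)) = (6 + X)*(1/(2*X)) = (6 + X)/(2*X))
c(x) = x**2
(21 + c(a(3)))*V(5) = (21 + ((1/2)*(6 + 3)/3)**2)*5 = (21 + ((1/2)*(1/3)*9)**2)*5 = (21 + (3/2)**2)*5 = (21 + 9/4)*5 = (93/4)*5 = 465/4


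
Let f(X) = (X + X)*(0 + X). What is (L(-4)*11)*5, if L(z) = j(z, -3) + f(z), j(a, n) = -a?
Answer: 1980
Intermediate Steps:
f(X) = 2*X² (f(X) = (2*X)*X = 2*X²)
L(z) = -z + 2*z²
(L(-4)*11)*5 = (-4*(-1 + 2*(-4))*11)*5 = (-4*(-1 - 8)*11)*5 = (-4*(-9)*11)*5 = (36*11)*5 = 396*5 = 1980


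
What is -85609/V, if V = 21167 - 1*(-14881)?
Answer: -85609/36048 ≈ -2.3749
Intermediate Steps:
V = 36048 (V = 21167 + 14881 = 36048)
-85609/V = -85609/36048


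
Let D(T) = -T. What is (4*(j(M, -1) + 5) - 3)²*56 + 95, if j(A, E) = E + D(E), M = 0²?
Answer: 16279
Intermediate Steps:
M = 0
j(A, E) = 0 (j(A, E) = E - E = 0)
(4*(j(M, -1) + 5) - 3)²*56 + 95 = (4*(0 + 5) - 3)²*56 + 95 = (4*5 - 3)²*56 + 95 = (20 - 3)²*56 + 95 = 17²*56 + 95 = 289*56 + 95 = 16184 + 95 = 16279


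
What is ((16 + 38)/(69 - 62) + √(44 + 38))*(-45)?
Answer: -2430/7 - 45*√82 ≈ -754.63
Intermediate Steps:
((16 + 38)/(69 - 62) + √(44 + 38))*(-45) = (54/7 + √82)*(-45) = -2430/7 - 45*√82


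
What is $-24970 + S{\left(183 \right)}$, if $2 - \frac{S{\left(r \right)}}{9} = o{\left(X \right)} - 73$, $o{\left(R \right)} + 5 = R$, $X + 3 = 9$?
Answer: $-24304$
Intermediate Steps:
$X = 6$ ($X = -3 + 9 = 6$)
$o{\left(R \right)} = -5 + R$
$S{\left(r \right)} = 666$ ($S{\left(r \right)} = 18 - 9 \left(\left(-5 + 6\right) - 73\right) = 18 - 9 \left(1 - 73\right) = 18 - -648 = 18 + 648 = 666$)
$-24970 + S{\left(183 \right)} = -24970 + 666 = -24304$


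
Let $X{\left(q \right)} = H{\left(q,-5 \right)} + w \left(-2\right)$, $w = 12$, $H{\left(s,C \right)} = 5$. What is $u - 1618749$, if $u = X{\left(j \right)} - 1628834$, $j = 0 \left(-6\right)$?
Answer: $-3247602$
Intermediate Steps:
$j = 0$
$X{\left(q \right)} = -19$ ($X{\left(q \right)} = 5 + 12 \left(-2\right) = 5 - 24 = -19$)
$u = -1628853$ ($u = -19 - 1628834 = -1628853$)
$u - 1618749 = -1628853 - 1618749 = -3247602$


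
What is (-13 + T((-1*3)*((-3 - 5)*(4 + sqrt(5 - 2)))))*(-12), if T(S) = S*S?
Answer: -131172 - 55296*sqrt(3) ≈ -2.2695e+5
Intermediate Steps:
T(S) = S**2
(-13 + T((-1*3)*((-3 - 5)*(4 + sqrt(5 - 2)))))*(-12) = (-13 + ((-1*3)*((-3 - 5)*(4 + sqrt(5 - 2))))**2)*(-12) = (-13 + (-(-24)*(4 + sqrt(3)))**2)*(-12) = (-13 + (-3*(-32 - 8*sqrt(3)))**2)*(-12) = (-13 + (96 + 24*sqrt(3))**2)*(-12) = 156 - 12*(96 + 24*sqrt(3))**2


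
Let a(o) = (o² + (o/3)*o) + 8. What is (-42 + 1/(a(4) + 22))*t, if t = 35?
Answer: -32325/22 ≈ -1469.3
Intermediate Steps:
a(o) = 8 + 4*o²/3 (a(o) = (o² + (o*(⅓))*o) + 8 = (o² + (o/3)*o) + 8 = (o² + o²/3) + 8 = 4*o²/3 + 8 = 8 + 4*o²/3)
(-42 + 1/(a(4) + 22))*t = (-42 + 1/((8 + (4/3)*4²) + 22))*35 = (-42 + 1/((8 + (4/3)*16) + 22))*35 = (-42 + 1/((8 + 64/3) + 22))*35 = (-42 + 1/(88/3 + 22))*35 = (-42 + 1/(154/3))*35 = (-42 + 3/154)*35 = -6465/154*35 = -32325/22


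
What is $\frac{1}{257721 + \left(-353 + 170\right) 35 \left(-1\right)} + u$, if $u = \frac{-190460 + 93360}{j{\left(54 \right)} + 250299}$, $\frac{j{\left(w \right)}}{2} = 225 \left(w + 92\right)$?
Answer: $- \frac{8548772867}{27821183958} \approx -0.30728$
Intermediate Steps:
$j{\left(w \right)} = 41400 + 450 w$ ($j{\left(w \right)} = 2 \cdot 225 \left(w + 92\right) = 2 \cdot 225 \left(92 + w\right) = 2 \left(20700 + 225 w\right) = 41400 + 450 w$)
$u = - \frac{97100}{315999}$ ($u = \frac{-190460 + 93360}{\left(41400 + 450 \cdot 54\right) + 250299} = - \frac{97100}{\left(41400 + 24300\right) + 250299} = - \frac{97100}{65700 + 250299} = - \frac{97100}{315999} \approx -0.30728$)
$\frac{1}{257721 + \left(-353 + 170\right) 35 \left(-1\right)} + u = \frac{1}{257721 + \left(-353 + 170\right) 35 \left(-1\right)} - \frac{97100}{315999} = \frac{1}{257721 - -6405} - \frac{97100}{315999} = \frac{1}{257721 + 6405} - \frac{97100}{315999} = \frac{1}{264126} - \frac{97100}{315999} = - \frac{8548772867}{27821183958}$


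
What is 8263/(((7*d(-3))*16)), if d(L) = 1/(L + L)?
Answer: -24789/56 ≈ -442.66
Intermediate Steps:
d(L) = 1/(2*L)
8263/(((7*d(-3))*16)) = 8263/(((7*((½)/(-3)))*16)) = 8263/(((7*((½)*(-⅓)))*16)) = 8263/(((7*(-⅙))*16)) = 8263/((-7/6*16)) = 8263/(-56/3) = 8263*(-3/56) = -24789/56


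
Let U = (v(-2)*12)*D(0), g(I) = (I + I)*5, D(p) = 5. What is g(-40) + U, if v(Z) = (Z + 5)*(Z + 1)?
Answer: -580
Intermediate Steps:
g(I) = 10*I (g(I) = (2*I)*5 = 10*I)
v(Z) = (1 + Z)*(5 + Z) (v(Z) = (5 + Z)*(1 + Z) = (1 + Z)*(5 + Z))
U = -180 (U = ((5 + (-2)² + 6*(-2))*12)*5 = ((5 + 4 - 12)*12)*5 = -3*12*5 = -36*5 = -180)
g(-40) + U = 10*(-40) - 180 = -400 - 180 = -580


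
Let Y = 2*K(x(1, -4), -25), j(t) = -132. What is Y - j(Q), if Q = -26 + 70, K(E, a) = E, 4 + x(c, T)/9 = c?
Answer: 78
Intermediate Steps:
x(c, T) = -36 + 9*c
Q = 44
Y = -54 (Y = 2*(-36 + 9*1) = 2*(-36 + 9) = 2*(-27) = -54)
Y - j(Q) = -54 - 1*(-132) = -54 + 132 = 78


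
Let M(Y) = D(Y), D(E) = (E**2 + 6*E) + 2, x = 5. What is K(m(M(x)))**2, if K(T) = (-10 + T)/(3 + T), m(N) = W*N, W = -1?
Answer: 4489/2916 ≈ 1.5394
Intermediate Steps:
D(E) = 2 + E**2 + 6*E
M(Y) = 2 + Y**2 + 6*Y
m(N) = -N
K(T) = (-10 + T)/(3 + T)
K(m(M(x)))**2 = ((-10 - (2 + 5**2 + 6*5))/(3 - (2 + 5**2 + 6*5)))**2 = ((-10 - (2 + 25 + 30))/(3 - (2 + 25 + 30)))**2 = ((-10 - 1*57)/(3 - 1*57))**2 = ((-10 - 57)/(3 - 57))**2 = (-67/(-54))**2 = (-1/54*(-67))**2 = (67/54)**2 = 4489/2916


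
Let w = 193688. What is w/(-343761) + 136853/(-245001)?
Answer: -954530079/850725139 ≈ -1.1220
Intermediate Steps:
w/(-343761) + 136853/(-245001) = 193688/(-343761) + 136853/(-245001) = 193688*(-1/343761) + 136853*(-1/245001) = -17608/31251 - 136853/245001 = -954530079/850725139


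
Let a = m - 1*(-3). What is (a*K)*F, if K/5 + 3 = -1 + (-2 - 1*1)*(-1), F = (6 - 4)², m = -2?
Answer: -20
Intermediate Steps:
F = 4 (F = 2² = 4)
a = 1 (a = -2 - 1*(-3) = -2 + 3 = 1)
K = -5 (K = -15 + 5*(-1 + (-2 - 1*1)*(-1)) = -15 + 5*(-1 + (-2 - 1)*(-1)) = -15 + 5*(-1 - 3*(-1)) = -15 + 5*(-1 + 3) = -15 + 5*2 = -15 + 10 = -5)
(a*K)*F = (1*(-5))*4 = -5*4 = -20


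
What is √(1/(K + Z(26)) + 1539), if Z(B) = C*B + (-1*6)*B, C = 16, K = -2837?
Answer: √10220387154/2577 ≈ 39.230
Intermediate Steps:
Z(B) = 10*B (Z(B) = 16*B + (-1*6)*B = 16*B - 6*B = 10*B)
√(1/(K + Z(26)) + 1539) = √(1/(-2837 + 10*26) + 1539) = √(1/(-2837 + 260) + 1539) = √(1/(-2577) + 1539) = √(-1/2577 + 1539) = √(3966002/2577) = √10220387154/2577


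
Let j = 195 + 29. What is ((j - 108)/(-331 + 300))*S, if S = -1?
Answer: 116/31 ≈ 3.7419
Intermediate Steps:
j = 224
((j - 108)/(-331 + 300))*S = ((224 - 108)/(-331 + 300))*(-1) = (116/(-31))*(-1) = (116*(-1/31))*(-1) = -116/31*(-1) = 116/31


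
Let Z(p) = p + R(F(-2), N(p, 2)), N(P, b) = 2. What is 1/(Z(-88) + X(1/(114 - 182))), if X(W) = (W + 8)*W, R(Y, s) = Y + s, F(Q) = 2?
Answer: -4624/388959 ≈ -0.011888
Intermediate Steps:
X(W) = W*(8 + W) (X(W) = (8 + W)*W = W*(8 + W))
Z(p) = 4 + p (Z(p) = p + (2 + 2) = p + 4 = 4 + p)
1/(Z(-88) + X(1/(114 - 182))) = 1/((4 - 88) + (8 + 1/(114 - 182))/(114 - 182)) = 1/(-84 + (8 + 1/(-68))/(-68)) = 1/(-84 - (8 - 1/68)/68) = 1/(-84 - 1/68*543/68) = 1/(-84 - 543/4624) = 1/(-388959/4624) = -4624/388959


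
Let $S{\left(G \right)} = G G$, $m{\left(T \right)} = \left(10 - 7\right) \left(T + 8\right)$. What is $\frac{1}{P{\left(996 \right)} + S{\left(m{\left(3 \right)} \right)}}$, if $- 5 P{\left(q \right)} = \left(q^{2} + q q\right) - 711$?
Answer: $- \frac{5}{1977876} \approx -2.528 \cdot 10^{-6}$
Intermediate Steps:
$m{\left(T \right)} = 24 + 3 T$ ($m{\left(T \right)} = 3 \left(8 + T\right) = 24 + 3 T$)
$S{\left(G \right)} = G^{2}$
$P{\left(q \right)} = \frac{711}{5} - \frac{2 q^{2}}{5}$ ($P{\left(q \right)} = - \frac{\left(q^{2} + q q\right) - 711}{5} = - \frac{\left(q^{2} + q^{2}\right) - 711}{5} = - \frac{2 q^{2} - 711}{5} = - \frac{-711 + 2 q^{2}}{5} = \frac{711}{5} - \frac{2 q^{2}}{5}$)
$\frac{1}{P{\left(996 \right)} + S{\left(m{\left(3 \right)} \right)}} = \frac{1}{\left(\frac{711}{5} - \frac{2 \cdot 996^{2}}{5}\right) + \left(24 + 3 \cdot 3\right)^{2}} = \frac{1}{\left(\frac{711}{5} - \frac{1984032}{5}\right) + \left(24 + 9\right)^{2}} = \frac{1}{\left(\frac{711}{5} - \frac{1984032}{5}\right) + 33^{2}} = \frac{1}{- \frac{1983321}{5} + 1089} = \frac{1}{- \frac{1977876}{5}} = - \frac{5}{1977876}$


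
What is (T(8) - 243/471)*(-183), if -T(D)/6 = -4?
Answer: -674721/157 ≈ -4297.6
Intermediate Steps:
T(D) = 24 (T(D) = -6*(-4) = 24)
(T(8) - 243/471)*(-183) = (24 - 243/471)*(-183) = (24 - 243*1/471)*(-183) = (24 - 81/157)*(-183) = (3687/157)*(-183) = -674721/157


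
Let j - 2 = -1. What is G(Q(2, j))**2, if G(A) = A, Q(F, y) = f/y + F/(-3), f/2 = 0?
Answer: 4/9 ≈ 0.44444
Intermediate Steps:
f = 0 (f = 2*0 = 0)
j = 1 (j = 2 - 1 = 1)
Q(F, y) = -F/3 (Q(F, y) = 0/y + F/(-3) = 0 + F*(-1/3) = 0 - F/3 = -F/3)
G(Q(2, j))**2 = (-1/3*2)**2 = (-2/3)**2 = 4/9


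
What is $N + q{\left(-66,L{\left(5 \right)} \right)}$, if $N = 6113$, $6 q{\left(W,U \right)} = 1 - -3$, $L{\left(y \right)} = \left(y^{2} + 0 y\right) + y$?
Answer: $\frac{18341}{3} \approx 6113.7$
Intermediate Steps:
$L{\left(y \right)} = y + y^{2}$ ($L{\left(y \right)} = \left(y^{2} + 0\right) + y = y^{2} + y = y + y^{2}$)
$q{\left(W,U \right)} = \frac{2}{3}$ ($q{\left(W,U \right)} = \frac{1 - -3}{6} = \frac{1 + 3}{6} = \frac{1}{6} \cdot 4 = \frac{2}{3}$)
$N + q{\left(-66,L{\left(5 \right)} \right)} = 6113 + \frac{2}{3} = \frac{18341}{3}$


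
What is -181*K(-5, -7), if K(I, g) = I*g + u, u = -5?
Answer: -5430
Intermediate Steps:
K(I, g) = -5 + I*g (K(I, g) = I*g - 5 = -5 + I*g)
-181*K(-5, -7) = -181*(-5 - 5*(-7)) = -181*(-5 + 35) = -181*30 = -5430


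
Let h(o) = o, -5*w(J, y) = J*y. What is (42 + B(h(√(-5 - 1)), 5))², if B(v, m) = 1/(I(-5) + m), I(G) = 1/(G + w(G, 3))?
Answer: 144400/81 ≈ 1782.7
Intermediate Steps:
w(J, y) = -J*y/5
I(G) = 5/(2*G) (I(G) = 1/(G - ⅕*G*3) = 1/(G - 3*G/5) = 1/(2*G/5) = 5/(2*G))
B(v, m) = 1/(-½ + m) (B(v, m) = 1/((5/2)/(-5) + m) = 1/((5/2)*(-⅕) + m) = 1/(-½ + m))
(42 + B(h(√(-5 - 1)), 5))² = (42 + 2/(-1 + 2*5))² = (42 + 2/(-1 + 10))² = (42 + 2/9)² = (380/9)² = 144400/81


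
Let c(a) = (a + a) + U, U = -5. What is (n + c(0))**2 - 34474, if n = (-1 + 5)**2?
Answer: -34353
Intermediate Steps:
c(a) = -5 + 2*a (c(a) = (a + a) - 5 = 2*a - 5 = -5 + 2*a)
n = 16 (n = 4**2 = 16)
(n + c(0))**2 - 34474 = (16 + (-5 + 2*0))**2 - 34474 = (16 + (-5 + 0))**2 - 34474 = (16 - 5)**2 - 34474 = 11**2 - 34474 = 121 - 34474 = -34353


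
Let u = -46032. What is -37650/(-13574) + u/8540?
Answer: -5416203/2070035 ≈ -2.6165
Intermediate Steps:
-37650/(-13574) + u/8540 = -37650/(-13574) - 46032/8540 = -37650*(-1/13574) - 46032*1/8540 = 18825/6787 - 1644/305 = -5416203/2070035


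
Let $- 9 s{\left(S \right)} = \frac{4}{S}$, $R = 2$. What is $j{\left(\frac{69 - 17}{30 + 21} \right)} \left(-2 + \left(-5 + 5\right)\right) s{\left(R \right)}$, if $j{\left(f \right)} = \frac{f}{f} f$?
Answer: $\frac{208}{459} \approx 0.45316$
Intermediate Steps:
$s{\left(S \right)} = - \frac{4}{9 S}$ ($s{\left(S \right)} = - \frac{4 \frac{1}{S}}{9} = - \frac{4}{9 S}$)
$j{\left(f \right)} = f$ ($j{\left(f \right)} = 1 f = f$)
$j{\left(\frac{69 - 17}{30 + 21} \right)} \left(-2 + \left(-5 + 5\right)\right) s{\left(R \right)} = \frac{69 - 17}{30 + 21} \left(-2 + \left(-5 + 5\right)\right) \left(- \frac{4}{9 \cdot 2}\right) = \frac{52}{51} \left(-2 + 0\right) \left(\left(- \frac{4}{9}\right) \frac{1}{2}\right) = 52 \cdot \frac{1}{51} \left(\left(-2\right) \left(- \frac{2}{9}\right)\right) = \frac{52}{51} \cdot \frac{4}{9} = \frac{208}{459}$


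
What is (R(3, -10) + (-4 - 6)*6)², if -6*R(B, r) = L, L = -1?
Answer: 128881/36 ≈ 3580.0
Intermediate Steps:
R(B, r) = ⅙ (R(B, r) = -⅙*(-1) = ⅙)
(R(3, -10) + (-4 - 6)*6)² = (⅙ + (-4 - 6)*6)² = (⅙ - 10*6)² = (⅙ - 60)² = (-359/6)² = 128881/36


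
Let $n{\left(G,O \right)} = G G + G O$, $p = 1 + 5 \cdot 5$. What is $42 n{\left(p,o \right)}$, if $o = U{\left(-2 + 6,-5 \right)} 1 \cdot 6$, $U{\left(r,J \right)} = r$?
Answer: $54600$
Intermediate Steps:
$p = 26$ ($p = 1 + 25 = 26$)
$o = 24$ ($o = \left(-2 + 6\right) 1 \cdot 6 = 4 \cdot 1 \cdot 6 = 4 \cdot 6 = 24$)
$n{\left(G,O \right)} = G^{2} + G O$
$42 n{\left(p,o \right)} = 42 \cdot 26 \left(26 + 24\right) = 42 \cdot 26 \cdot 50 = 42 \cdot 1300 = 54600$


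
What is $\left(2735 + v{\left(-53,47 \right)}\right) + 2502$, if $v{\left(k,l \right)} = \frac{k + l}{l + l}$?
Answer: $\frac{246136}{47} \approx 5236.9$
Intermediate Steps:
$v{\left(k,l \right)} = \frac{k + l}{2 l}$
$\left(2735 + v{\left(-53,47 \right)}\right) + 2502 = \left(2735 + \frac{-53 + 47}{2 \cdot 47}\right) + 2502 = \left(2735 + \frac{1}{2} \cdot \frac{1}{47} \left(-6\right)\right) + 2502 = \left(2735 - \frac{3}{47}\right) + 2502 = \frac{128542}{47} + 2502 = \frac{246136}{47}$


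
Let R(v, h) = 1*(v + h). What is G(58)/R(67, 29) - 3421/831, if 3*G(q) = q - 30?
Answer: -80165/19944 ≈ -4.0195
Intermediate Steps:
R(v, h) = h + v (R(v, h) = 1*(h + v) = h + v)
G(q) = -10 + q/3 (G(q) = (q - 30)/3 = (-30 + q)/3 = -10 + q/3)
G(58)/R(67, 29) - 3421/831 = (-10 + (⅓)*58)/(29 + 67) - 3421/831 = (-10 + 58/3)/96 - 3421*1/831 = (28/3)*(1/96) - 3421/831 = 7/72 - 3421/831 = -80165/19944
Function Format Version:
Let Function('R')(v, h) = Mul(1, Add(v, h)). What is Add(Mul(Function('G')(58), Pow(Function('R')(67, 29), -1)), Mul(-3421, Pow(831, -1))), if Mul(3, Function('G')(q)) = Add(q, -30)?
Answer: Rational(-80165, 19944) ≈ -4.0195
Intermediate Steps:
Function('R')(v, h) = Add(h, v) (Function('R')(v, h) = Mul(1, Add(h, v)) = Add(h, v))
Function('G')(q) = Add(-10, Mul(Rational(1, 3), q)) (Function('G')(q) = Mul(Rational(1, 3), Add(q, -30)) = Mul(Rational(1, 3), Add(-30, q)) = Add(-10, Mul(Rational(1, 3), q)))
Add(Mul(Function('G')(58), Pow(Function('R')(67, 29), -1)), Mul(-3421, Pow(831, -1))) = Add(Mul(Add(-10, Mul(Rational(1, 3), 58)), Pow(Add(29, 67), -1)), Mul(-3421, Pow(831, -1))) = Add(Mul(Add(-10, Rational(58, 3)), Pow(96, -1)), Mul(-3421, Rational(1, 831))) = Add(Mul(Rational(28, 3), Rational(1, 96)), Rational(-3421, 831)) = Add(Rational(7, 72), Rational(-3421, 831)) = Rational(-80165, 19944)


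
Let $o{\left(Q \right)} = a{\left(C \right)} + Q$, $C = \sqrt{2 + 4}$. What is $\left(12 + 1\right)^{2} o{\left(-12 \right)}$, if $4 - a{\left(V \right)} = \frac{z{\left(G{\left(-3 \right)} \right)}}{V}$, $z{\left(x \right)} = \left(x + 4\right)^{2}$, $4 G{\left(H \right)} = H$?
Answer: $-1352 - \frac{28561 \sqrt{6}}{96} \approx -2080.8$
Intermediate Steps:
$G{\left(H \right)} = \frac{H}{4}$
$C = \sqrt{6} \approx 2.4495$
$z{\left(x \right)} = \left(4 + x\right)^{2}$
$a{\left(V \right)} = 4 - \frac{169}{16 V}$ ($a{\left(V \right)} = 4 - \frac{\left(4 + \frac{1}{4} \left(-3\right)\right)^{2}}{V} = 4 - \frac{\left(4 - \frac{3}{4}\right)^{2}}{V} = 4 - \frac{\left(\frac{13}{4}\right)^{2}}{V} = 4 - \frac{169}{16 V}$)
$o{\left(Q \right)} = 4 + Q - \frac{169 \sqrt{6}}{96}$ ($o{\left(Q \right)} = \left(4 - \frac{169}{16 \sqrt{6}}\right) + Q = \left(4 - \frac{169 \frac{\sqrt{6}}{6}}{16}\right) + Q = \left(4 - \frac{169 \sqrt{6}}{96}\right) + Q = 4 + Q - \frac{169 \sqrt{6}}{96}$)
$\left(12 + 1\right)^{2} o{\left(-12 \right)} = \left(12 + 1\right)^{2} \left(4 - 12 - \frac{169 \sqrt{6}}{96}\right) = 13^{2} \left(-8 - \frac{169 \sqrt{6}}{96}\right) = 169 \left(-8 - \frac{169 \sqrt{6}}{96}\right) = -1352 - \frac{28561 \sqrt{6}}{96}$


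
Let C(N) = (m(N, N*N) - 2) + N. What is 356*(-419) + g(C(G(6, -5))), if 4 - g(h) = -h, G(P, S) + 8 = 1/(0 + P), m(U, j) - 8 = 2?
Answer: -894959/6 ≈ -1.4916e+5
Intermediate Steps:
m(U, j) = 10 (m(U, j) = 8 + 2 = 10)
G(P, S) = -8 + 1/P (G(P, S) = -8 + 1/(0 + P) = -8 + 1/P)
C(N) = 8 + N (C(N) = (10 - 2) + N = 8 + N)
g(h) = 4 + h (g(h) = 4 - (-1)*h = 4 + h)
356*(-419) + g(C(G(6, -5))) = 356*(-419) + (4 + (8 + (-8 + 1/6))) = -149164 + (4 + (8 + (-8 + ⅙))) = -149164 + (4 + (8 - 47/6)) = -149164 + (4 + ⅙) = -149164 + 25/6 = -894959/6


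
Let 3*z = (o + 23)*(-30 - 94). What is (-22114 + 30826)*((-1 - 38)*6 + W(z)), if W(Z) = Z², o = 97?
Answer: 214327100592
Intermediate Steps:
z = -4960 (z = ((97 + 23)*(-30 - 94))/3 = (120*(-124))/3 = (⅓)*(-14880) = -4960)
(-22114 + 30826)*((-1 - 38)*6 + W(z)) = (-22114 + 30826)*((-1 - 38)*6 + (-4960)²) = 8712*(-39*6 + 24601600) = 8712*(-234 + 24601600) = 8712*24601366 = 214327100592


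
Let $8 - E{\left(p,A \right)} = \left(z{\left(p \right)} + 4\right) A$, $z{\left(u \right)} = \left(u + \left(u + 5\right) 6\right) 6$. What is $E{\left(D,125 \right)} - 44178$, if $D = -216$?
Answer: $1066830$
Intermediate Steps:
$z{\left(u \right)} = 180 + 42 u$ ($z{\left(u \right)} = \left(u + \left(5 + u\right) 6\right) 6 = \left(u + \left(30 + 6 u\right)\right) 6 = \left(30 + 7 u\right) 6 = 180 + 42 u$)
$E{\left(p,A \right)} = 8 - A \left(184 + 42 p\right)$ ($E{\left(p,A \right)} = 8 - \left(\left(180 + 42 p\right) + 4\right) A = 8 - \left(184 + 42 p\right) A = 8 - A \left(184 + 42 p\right)$)
$E{\left(D,125 \right)} - 44178 = \left(8 - 23000 - 5250 \left(-216\right)\right) - 44178 = \left(8 - 23000 + 1134000\right) - 44178 = 1111008 - 44178 = 1066830$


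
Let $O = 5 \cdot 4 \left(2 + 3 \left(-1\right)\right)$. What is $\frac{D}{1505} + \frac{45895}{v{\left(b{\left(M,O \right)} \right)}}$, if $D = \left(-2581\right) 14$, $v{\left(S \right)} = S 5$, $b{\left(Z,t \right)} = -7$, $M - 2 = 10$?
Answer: $- \frac{2009619}{1505} \approx -1335.3$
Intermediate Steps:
$M = 12$ ($M = 2 + 10 = 12$)
$O = -20$ ($O = 20 \left(2 - 3\right) = 20 \left(-1\right) = -20$)
$v{\left(S \right)} = 5 S$
$D = -36134$
$\frac{D}{1505} + \frac{45895}{v{\left(b{\left(M,O \right)} \right)}} = - \frac{36134}{1505} + \frac{45895}{5 \left(-7\right)} = \left(-36134\right) \frac{1}{1505} + \frac{45895}{-35} = - \frac{5162}{215} + 45895 \left(- \frac{1}{35}\right) = - \frac{5162}{215} - \frac{9179}{7} = - \frac{2009619}{1505}$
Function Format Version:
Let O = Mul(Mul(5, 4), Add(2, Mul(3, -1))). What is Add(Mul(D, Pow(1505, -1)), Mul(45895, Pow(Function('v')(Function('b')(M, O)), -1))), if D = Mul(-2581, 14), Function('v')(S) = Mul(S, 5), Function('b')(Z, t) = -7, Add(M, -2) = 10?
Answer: Rational(-2009619, 1505) ≈ -1335.3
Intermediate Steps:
M = 12 (M = Add(2, 10) = 12)
O = -20 (O = Mul(20, Add(2, -3)) = Mul(20, -1) = -20)
Function('v')(S) = Mul(5, S)
D = -36134
Add(Mul(D, Pow(1505, -1)), Mul(45895, Pow(Function('v')(Function('b')(M, O)), -1))) = Add(Mul(-36134, Pow(1505, -1)), Mul(45895, Pow(Mul(5, -7), -1))) = Add(Mul(-36134, Rational(1, 1505)), Mul(45895, Pow(-35, -1))) = Add(Rational(-5162, 215), Mul(45895, Rational(-1, 35))) = Add(Rational(-5162, 215), Rational(-9179, 7)) = Rational(-2009619, 1505)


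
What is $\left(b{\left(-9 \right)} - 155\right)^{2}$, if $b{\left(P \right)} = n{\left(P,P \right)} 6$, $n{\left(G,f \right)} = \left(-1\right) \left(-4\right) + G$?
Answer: $34225$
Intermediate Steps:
$n{\left(G,f \right)} = 4 + G$
$b{\left(P \right)} = 24 + 6 P$ ($b{\left(P \right)} = \left(4 + P\right) 6 = 24 + 6 P$)
$\left(b{\left(-9 \right)} - 155\right)^{2} = \left(\left(24 + 6 \left(-9\right)\right) - 155\right)^{2} = \left(\left(24 - 54\right) - 155\right)^{2} = \left(-30 - 155\right)^{2} = \left(-185\right)^{2} = 34225$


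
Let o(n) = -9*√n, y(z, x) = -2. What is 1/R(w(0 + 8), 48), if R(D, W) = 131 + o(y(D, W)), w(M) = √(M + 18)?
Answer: 131/17323 + 9*I*√2/17323 ≈ 0.0075622 + 0.00073474*I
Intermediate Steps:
w(M) = √(18 + M)
R(D, W) = 131 - 9*I*√2
1/R(w(0 + 8), 48) = 1/(131 - 9*I*√2)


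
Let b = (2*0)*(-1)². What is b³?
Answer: 0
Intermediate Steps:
b = 0 (b = 0*1 = 0)
b³ = 0³ = 0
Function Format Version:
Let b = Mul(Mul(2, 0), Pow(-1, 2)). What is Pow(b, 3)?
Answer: 0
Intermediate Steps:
b = 0 (b = Mul(0, 1) = 0)
Pow(b, 3) = Pow(0, 3) = 0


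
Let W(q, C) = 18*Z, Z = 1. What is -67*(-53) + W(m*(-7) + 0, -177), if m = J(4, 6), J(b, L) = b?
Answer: 3569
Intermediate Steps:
m = 4
W(q, C) = 18 (W(q, C) = 18*1 = 18)
-67*(-53) + W(m*(-7) + 0, -177) = -67*(-53) + 18 = 3551 + 18 = 3569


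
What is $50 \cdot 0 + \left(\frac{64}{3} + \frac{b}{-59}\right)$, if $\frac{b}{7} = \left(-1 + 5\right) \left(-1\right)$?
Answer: $\frac{3860}{177} \approx 21.808$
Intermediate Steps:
$b = -28$ ($b = 7 \left(-1 + 5\right) \left(-1\right) = 7 \cdot 4 \left(-1\right) = 7 \left(-4\right) = -28$)
$50 \cdot 0 + \left(\frac{64}{3} + \frac{b}{-59}\right) = 50 \cdot 0 + \left(\frac{64}{3} - \frac{28}{-59}\right) = 0 + \left(64 \cdot \frac{1}{3} - - \frac{28}{59}\right) = 0 + \left(\frac{64}{3} + \frac{28}{59}\right) = 0 + \frac{3860}{177} = \frac{3860}{177}$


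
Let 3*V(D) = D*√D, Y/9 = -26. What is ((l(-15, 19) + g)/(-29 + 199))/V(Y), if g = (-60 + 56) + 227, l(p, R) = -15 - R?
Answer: 21*I*√26/114920 ≈ 0.00093177*I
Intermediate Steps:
Y = -234 (Y = 9*(-26) = -234)
g = 223 (g = -4 + 227 = 223)
V(D) = D^(3/2)/3 (V(D) = (D*√D)/3 = D^(3/2)/3)
((l(-15, 19) + g)/(-29 + 199))/V(Y) = (((-15 - 1*19) + 223)/(-29 + 199))/(((-234)^(3/2)/3)) = (((-15 - 19) + 223)/170)/(((-702*I*√26)/3)) = ((-34 + 223)*(1/170))/((-234*I*√26)) = (189*(1/170))*(I*√26/6084) = 189*(I*√26/6084)/170 = 21*I*√26/114920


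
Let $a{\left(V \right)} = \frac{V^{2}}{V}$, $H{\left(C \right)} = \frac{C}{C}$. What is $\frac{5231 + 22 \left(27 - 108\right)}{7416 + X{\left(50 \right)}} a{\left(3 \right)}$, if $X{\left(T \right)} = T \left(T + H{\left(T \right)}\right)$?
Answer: $\frac{3449}{3322} \approx 1.0382$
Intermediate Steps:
$H{\left(C \right)} = 1$
$X{\left(T \right)} = T \left(1 + T\right)$ ($X{\left(T \right)} = T \left(T + 1\right) = T \left(1 + T\right)$)
$a{\left(V \right)} = V$
$\frac{5231 + 22 \left(27 - 108\right)}{7416 + X{\left(50 \right)}} a{\left(3 \right)} = \frac{5231 + 22 \left(27 - 108\right)}{7416 + 50 \left(1 + 50\right)} 3 = \frac{5231 + 22 \left(-81\right)}{7416 + 50 \cdot 51} \cdot 3 = \frac{5231 - 1782}{7416 + 2550} \cdot 3 = \frac{3449}{9966} \cdot 3 = \frac{3449}{3322}$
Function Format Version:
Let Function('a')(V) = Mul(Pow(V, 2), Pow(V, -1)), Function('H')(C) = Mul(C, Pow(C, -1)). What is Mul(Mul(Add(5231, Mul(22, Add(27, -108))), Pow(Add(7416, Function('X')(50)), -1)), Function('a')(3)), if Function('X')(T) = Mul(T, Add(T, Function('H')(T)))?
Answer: Rational(3449, 3322) ≈ 1.0382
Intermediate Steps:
Function('H')(C) = 1
Function('X')(T) = Mul(T, Add(1, T)) (Function('X')(T) = Mul(T, Add(T, 1)) = Mul(T, Add(1, T)))
Function('a')(V) = V
Mul(Mul(Add(5231, Mul(22, Add(27, -108))), Pow(Add(7416, Function('X')(50)), -1)), Function('a')(3)) = Mul(Mul(Add(5231, Mul(22, Add(27, -108))), Pow(Add(7416, Mul(50, Add(1, 50))), -1)), 3) = Mul(Mul(Add(5231, Mul(22, -81)), Pow(Add(7416, Mul(50, 51)), -1)), 3) = Mul(Mul(Add(5231, -1782), Pow(Add(7416, 2550), -1)), 3) = Mul(Mul(3449, Pow(9966, -1)), 3) = Mul(Mul(3449, Rational(1, 9966)), 3) = Mul(Rational(3449, 9966), 3) = Rational(3449, 3322)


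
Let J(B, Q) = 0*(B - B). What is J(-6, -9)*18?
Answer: 0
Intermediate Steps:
J(B, Q) = 0 (J(B, Q) = 0*0 = 0)
J(-6, -9)*18 = 0*18 = 0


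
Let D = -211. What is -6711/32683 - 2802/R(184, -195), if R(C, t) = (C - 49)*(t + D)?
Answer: -226808/1470735 ≈ -0.15421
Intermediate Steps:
R(C, t) = (-211 + t)*(-49 + C) (R(C, t) = (C - 49)*(t - 211) = (-49 + C)*(-211 + t) = (-211 + t)*(-49 + C))
-6711/32683 - 2802/R(184, -195) = -6711/32683 - 2802/(10339 - 211*184 - 49*(-195) + 184*(-195)) = -6711*1/32683 - 2802/(10339 - 38824 + 9555 - 35880) = -6711/32683 - 2802/(-54810) = -6711/32683 - 2802*(-1/54810) = -6711/32683 + 467/9135 = -226808/1470735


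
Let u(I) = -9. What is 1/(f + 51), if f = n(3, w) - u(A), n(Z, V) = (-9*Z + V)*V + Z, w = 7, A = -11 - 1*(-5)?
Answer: -1/77 ≈ -0.012987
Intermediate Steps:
A = -6 (A = -11 + 5 = -6)
n(Z, V) = Z + V*(V - 9*Z) (n(Z, V) = (V - 9*Z)*V + Z = V*(V - 9*Z) + Z = Z + V*(V - 9*Z))
f = -128 (f = (3 + 7² - 9*7*3) - 1*(-9) = (3 + 49 - 189) + 9 = -137 + 9 = -128)
1/(f + 51) = 1/(-128 + 51) = 1/(-77) = -1/77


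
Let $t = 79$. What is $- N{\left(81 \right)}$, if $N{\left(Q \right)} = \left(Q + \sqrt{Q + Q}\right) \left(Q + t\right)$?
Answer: $-12960 - 1440 \sqrt{2} \approx -14996.0$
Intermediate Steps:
$N{\left(Q \right)} = \left(79 + Q\right) \left(Q + \sqrt{2} \sqrt{Q}\right)$ ($N{\left(Q \right)} = \left(Q + \sqrt{Q + Q}\right) \left(Q + 79\right) = \left(Q + \sqrt{2 Q}\right) \left(79 + Q\right) = \left(Q + \sqrt{2} \sqrt{Q}\right) \left(79 + Q\right) = \left(79 + Q\right) \left(Q + \sqrt{2} \sqrt{Q}\right)$)
$- N{\left(81 \right)} = - (81^{2} + 79 \cdot 81 + \sqrt{2} \cdot 81^{\frac{3}{2}} + 79 \sqrt{2} \sqrt{81}) = - (6561 + 6399 + \sqrt{2} \cdot 729 + 79 \sqrt{2} \cdot 9) = - (6561 + 6399 + 729 \sqrt{2} + 711 \sqrt{2}) = - (12960 + 1440 \sqrt{2}) = -12960 - 1440 \sqrt{2}$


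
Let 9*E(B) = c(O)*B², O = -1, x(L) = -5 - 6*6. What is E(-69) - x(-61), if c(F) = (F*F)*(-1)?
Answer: -488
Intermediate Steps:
x(L) = -41 (x(L) = -5 - 36 = -41)
c(F) = -F² (c(F) = F²*(-1) = -F²)
E(B) = -B²/9 (E(B) = ((-1*(-1)²)*B²)/9 = ((-1*1)*B²)/9 = (-B²)/9 = -B²/9)
E(-69) - x(-61) = -⅑*(-69)² - 1*(-41) = -⅑*4761 + 41 = -529 + 41 = -488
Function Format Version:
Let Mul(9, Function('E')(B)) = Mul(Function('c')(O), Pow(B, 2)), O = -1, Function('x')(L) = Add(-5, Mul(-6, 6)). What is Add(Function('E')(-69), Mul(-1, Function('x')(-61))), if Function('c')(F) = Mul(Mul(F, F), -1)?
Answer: -488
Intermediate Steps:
Function('x')(L) = -41 (Function('x')(L) = Add(-5, -36) = -41)
Function('c')(F) = Mul(-1, Pow(F, 2)) (Function('c')(F) = Mul(Pow(F, 2), -1) = Mul(-1, Pow(F, 2)))
Function('E')(B) = Mul(Rational(-1, 9), Pow(B, 2)) (Function('E')(B) = Mul(Rational(1, 9), Mul(Mul(-1, Pow(-1, 2)), Pow(B, 2))) = Mul(Rational(1, 9), Mul(Mul(-1, 1), Pow(B, 2))) = Mul(Rational(1, 9), Mul(-1, Pow(B, 2))) = Mul(Rational(-1, 9), Pow(B, 2)))
Add(Function('E')(-69), Mul(-1, Function('x')(-61))) = Add(Mul(Rational(-1, 9), Pow(-69, 2)), Mul(-1, -41)) = Add(Mul(Rational(-1, 9), 4761), 41) = Add(-529, 41) = -488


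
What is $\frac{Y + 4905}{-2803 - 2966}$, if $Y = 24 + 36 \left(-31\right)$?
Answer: $- \frac{1271}{1923} \approx -0.66095$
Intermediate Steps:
$Y = -1092$ ($Y = 24 - 1116 = -1092$)
$\frac{Y + 4905}{-2803 - 2966} = \frac{-1092 + 4905}{-2803 - 2966} = \frac{3813}{-5769} = 3813 \left(- \frac{1}{5769}\right) = - \frac{1271}{1923}$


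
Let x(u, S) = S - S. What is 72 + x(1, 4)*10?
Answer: 72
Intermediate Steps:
x(u, S) = 0
72 + x(1, 4)*10 = 72 + 0*10 = 72 + 0 = 72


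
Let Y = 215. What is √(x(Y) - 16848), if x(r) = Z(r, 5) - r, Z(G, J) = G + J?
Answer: I*√16843 ≈ 129.78*I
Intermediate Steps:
x(r) = 5 (x(r) = (r + 5) - r = (5 + r) - r = 5)
√(x(Y) - 16848) = √(5 - 16848) = √(-16843) = I*√16843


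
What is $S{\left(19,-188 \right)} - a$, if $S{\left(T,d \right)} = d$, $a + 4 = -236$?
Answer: $52$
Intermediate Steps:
$a = -240$ ($a = -4 - 236 = -240$)
$S{\left(19,-188 \right)} - a = -188 - -240 = -188 + 240 = 52$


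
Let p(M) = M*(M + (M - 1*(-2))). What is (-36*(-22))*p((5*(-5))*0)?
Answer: 0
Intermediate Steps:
p(M) = M*(2 + 2*M) (p(M) = M*(M + (M + 2)) = M*(M + (2 + M)) = M*(2 + 2*M))
(-36*(-22))*p((5*(-5))*0) = (-36*(-22))*(2*((5*(-5))*0)*(1 + (5*(-5))*0)) = 792*(2*(-25*0)*(1 - 25*0)) = 792*(2*0*(1 + 0)) = 792*(2*0*1) = 792*0 = 0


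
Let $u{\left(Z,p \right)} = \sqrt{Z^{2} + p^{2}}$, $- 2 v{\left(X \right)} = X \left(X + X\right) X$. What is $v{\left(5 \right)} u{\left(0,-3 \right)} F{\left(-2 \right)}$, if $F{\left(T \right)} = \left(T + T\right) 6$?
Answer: $9000$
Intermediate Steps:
$v{\left(X \right)} = - X^{3}$ ($v{\left(X \right)} = - \frac{X \left(X + X\right) X}{2} = - \frac{X 2 X X}{2} = - \frac{2 X^{2} X}{2} = - \frac{2 X^{3}}{2} = - X^{3}$)
$F{\left(T \right)} = 12 T$ ($F{\left(T \right)} = 2 T 6 = 12 T$)
$v{\left(5 \right)} u{\left(0,-3 \right)} F{\left(-2 \right)} = - 5^{3} \sqrt{0^{2} + \left(-3\right)^{2}} \cdot 12 \left(-2\right) = \left(-1\right) 125 \sqrt{0 + 9} \left(-24\right) = - 125 \sqrt{9} \left(-24\right) = \left(-125\right) 3 \left(-24\right) = \left(-375\right) \left(-24\right) = 9000$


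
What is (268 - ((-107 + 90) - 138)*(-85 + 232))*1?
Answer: 23053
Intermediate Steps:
(268 - ((-107 + 90) - 138)*(-85 + 232))*1 = (268 - (-17 - 138)*147)*1 = (268 - (-155)*147)*1 = (268 - 1*(-22785))*1 = (268 + 22785)*1 = 23053*1 = 23053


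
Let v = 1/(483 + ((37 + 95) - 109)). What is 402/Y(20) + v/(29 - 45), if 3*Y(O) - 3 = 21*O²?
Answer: 3251791/22676896 ≈ 0.14340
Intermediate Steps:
Y(O) = 1 + 7*O² (Y(O) = 1 + (21*O²)/3 = 1 + 7*O²)
v = 1/506 (v = 1/(483 + (132 - 109)) = 1/(483 + 23) = 1/506 ≈ 0.0019763)
402/Y(20) + v/(29 - 45) = 402/(1 + 7*20²) + 1/(506*(29 - 45)) = 402/(1 + 7*400) + (1/506)/(-16) = 402/(1 + 2800) + (1/506)*(-1/16) = 402/2801 - 1/8096 = 3251791/22676896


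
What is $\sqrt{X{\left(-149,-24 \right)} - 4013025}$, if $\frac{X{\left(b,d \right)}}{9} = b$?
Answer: $i \sqrt{4014366} \approx 2003.6 i$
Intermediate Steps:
$X{\left(b,d \right)} = 9 b$
$\sqrt{X{\left(-149,-24 \right)} - 4013025} = \sqrt{9 \left(-149\right) - 4013025} = \sqrt{-1341 - 4013025} = \sqrt{-4014366} = i \sqrt{4014366}$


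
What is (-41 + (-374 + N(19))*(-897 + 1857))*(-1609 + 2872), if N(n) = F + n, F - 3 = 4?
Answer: -421994823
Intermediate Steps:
F = 7 (F = 3 + 4 = 7)
N(n) = 7 + n
(-41 + (-374 + N(19))*(-897 + 1857))*(-1609 + 2872) = (-41 + (-374 + (7 + 19))*(-897 + 1857))*(-1609 + 2872) = (-41 + (-374 + 26)*960)*1263 = (-41 - 348*960)*1263 = (-41 - 334080)*1263 = -334121*1263 = -421994823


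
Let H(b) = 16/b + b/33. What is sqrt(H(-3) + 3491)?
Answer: 4*sqrt(237237)/33 ≈ 59.039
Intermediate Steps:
H(b) = 16/b + b/33 (H(b) = 16/b + b*(1/33) = 16/b + b/33)
sqrt(H(-3) + 3491) = sqrt((16/(-3) + (1/33)*(-3)) + 3491) = sqrt((16*(-1/3) - 1/11) + 3491) = sqrt((-16/3 - 1/11) + 3491) = sqrt(-179/33 + 3491) = sqrt(115024/33) = 4*sqrt(237237)/33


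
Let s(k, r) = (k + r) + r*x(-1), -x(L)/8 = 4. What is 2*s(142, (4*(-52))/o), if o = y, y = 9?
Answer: 15452/9 ≈ 1716.9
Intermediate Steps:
x(L) = -32 (x(L) = -8*4 = -32)
o = 9
s(k, r) = k - 31*r (s(k, r) = (k + r) + r*(-32) = (k + r) - 32*r = k - 31*r)
2*s(142, (4*(-52))/o) = 2*(142 - 31*4*(-52)/9) = 2*(142 - (-6448)/9) = 2*(142 - 31*(-208/9)) = 2*(142 + 6448/9) = 2*(7726/9) = 15452/9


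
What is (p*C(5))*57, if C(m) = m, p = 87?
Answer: 24795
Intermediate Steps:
(p*C(5))*57 = (87*5)*57 = 435*57 = 24795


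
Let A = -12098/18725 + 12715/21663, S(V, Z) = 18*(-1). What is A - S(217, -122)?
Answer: 7277523551/405639675 ≈ 17.941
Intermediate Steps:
S(V, Z) = -18
A = -23990599/405639675 (A = -12098*1/18725 + 12715*(1/21663) = -12098/18725 + 12715/21663 = -23990599/405639675 ≈ -0.059143)
A - S(217, -122) = -23990599/405639675 - 1*(-18) = -23990599/405639675 + 18 = 7277523551/405639675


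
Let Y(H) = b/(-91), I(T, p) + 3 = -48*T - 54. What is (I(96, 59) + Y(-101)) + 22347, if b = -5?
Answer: 1609067/91 ≈ 17682.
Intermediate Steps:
I(T, p) = -57 - 48*T (I(T, p) = -3 + (-48*T - 54) = -3 + (-54 - 48*T) = -57 - 48*T)
Y(H) = 5/91 (Y(H) = -5/(-91) = -5*(-1/91) = 5/91)
(I(96, 59) + Y(-101)) + 22347 = ((-57 - 48*96) + 5/91) + 22347 = ((-57 - 4608) + 5/91) + 22347 = (-4665 + 5/91) + 22347 = -424510/91 + 22347 = 1609067/91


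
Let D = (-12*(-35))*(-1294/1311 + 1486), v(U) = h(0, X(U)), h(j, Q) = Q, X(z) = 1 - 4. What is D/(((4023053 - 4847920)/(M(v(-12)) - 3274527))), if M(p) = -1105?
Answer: 8839642568960/3568979 ≈ 2.4768e+6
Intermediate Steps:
X(z) = -3
v(U) = -3
D = 272559280/437 (D = 420*(-1294*1/1311 + 1486) = 420*(-1294/1311 + 1486) = 420*(1946852/1311) = 272559280/437 ≈ 6.2371e+5)
D/(((4023053 - 4847920)/(M(v(-12)) - 3274527))) = 272559280/(437*(((4023053 - 4847920)/(-1105 - 3274527)))) = 272559280/(437*((-824867/(-3275632)))) = 272559280/(437*((-824867*(-1/3275632)))) = 272559280/(437*(8167/32432)) = (272559280/437)*(32432/8167) = 8839642568960/3568979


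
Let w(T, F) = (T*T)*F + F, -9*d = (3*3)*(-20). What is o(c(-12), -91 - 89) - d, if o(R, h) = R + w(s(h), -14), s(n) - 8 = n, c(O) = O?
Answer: -414222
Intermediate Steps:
s(n) = 8 + n
d = 20 (d = -3*3*(-20)/9 = -(-20) = -1/9*(-180) = 20)
w(T, F) = F + F*T**2 (w(T, F) = T**2*F + F = F*T**2 + F = F + F*T**2)
o(R, h) = -14 + R - 14*(8 + h)**2 (o(R, h) = R - 14*(1 + (8 + h)**2) = R + (-14 - 14*(8 + h)**2) = -14 + R - 14*(8 + h)**2)
o(c(-12), -91 - 89) - d = (-14 - 12 - 14*(8 + (-91 - 89))**2) - 1*20 = (-14 - 12 - 14*(8 - 180)**2) - 20 = (-14 - 12 - 14*(-172)**2) - 20 = (-14 - 12 - 14*29584) - 20 = (-14 - 12 - 414176) - 20 = -414202 - 20 = -414222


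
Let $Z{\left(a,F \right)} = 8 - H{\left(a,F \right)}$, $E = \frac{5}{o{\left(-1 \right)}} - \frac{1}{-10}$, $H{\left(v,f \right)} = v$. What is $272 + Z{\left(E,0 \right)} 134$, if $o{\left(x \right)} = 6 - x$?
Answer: $\frac{43221}{35} \approx 1234.9$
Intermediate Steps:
$E = \frac{57}{70}$ ($E = \frac{5}{6 - -1} - \frac{1}{-10} = \frac{5}{6 + 1} - - \frac{1}{10} = \frac{5}{7} + \frac{1}{10} = \frac{57}{70} \approx 0.81429$)
$Z{\left(a,F \right)} = 8 - a$
$272 + Z{\left(E,0 \right)} 134 = 272 + \left(8 - \frac{57}{70}\right) 134 = 272 + \frac{503}{70} \cdot 134 = 272 + \frac{33701}{35} = \frac{43221}{35}$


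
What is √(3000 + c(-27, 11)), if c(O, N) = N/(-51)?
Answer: √7802439/51 ≈ 54.770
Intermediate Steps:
c(O, N) = -N/51 (c(O, N) = N*(-1/51) = -N/51)
√(3000 + c(-27, 11)) = √(3000 - 1/51*11) = √(3000 - 11/51) = √(152989/51) = √7802439/51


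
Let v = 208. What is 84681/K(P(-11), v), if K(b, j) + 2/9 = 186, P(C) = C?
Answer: 762129/1672 ≈ 455.82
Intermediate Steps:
K(b, j) = 1672/9 (K(b, j) = -2/9 + 186 = 1672/9)
84681/K(P(-11), v) = 84681/(1672/9) = 84681*(9/1672) = 762129/1672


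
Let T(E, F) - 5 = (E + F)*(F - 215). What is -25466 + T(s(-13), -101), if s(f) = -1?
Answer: 6771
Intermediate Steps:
T(E, F) = 5 + (-215 + F)*(E + F) (T(E, F) = 5 + (E + F)*(F - 215) = 5 + (E + F)*(-215 + F) = 5 + (-215 + F)*(E + F))
-25466 + T(s(-13), -101) = -25466 + (5 + (-101)² - 215*(-1) - 215*(-101) - 1*(-101)) = -25466 + (5 + 10201 + 215 + 21715 + 101) = -25466 + 32237 = 6771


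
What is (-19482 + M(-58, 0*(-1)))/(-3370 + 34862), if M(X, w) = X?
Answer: -4885/7873 ≈ -0.62047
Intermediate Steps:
(-19482 + M(-58, 0*(-1)))/(-3370 + 34862) = (-19482 - 58)/(-3370 + 34862) = -19540/31492 = -19540*1/31492 = -4885/7873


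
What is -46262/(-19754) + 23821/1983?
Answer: 281148790/19586091 ≈ 14.355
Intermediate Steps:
-46262/(-19754) + 23821/1983 = -46262*(-1/19754) + 23821*(1/1983) = 23131/9877 + 23821/1983 = 281148790/19586091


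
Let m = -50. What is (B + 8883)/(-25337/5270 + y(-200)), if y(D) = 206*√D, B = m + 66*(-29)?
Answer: -923866324810/235714798843569 - 395851031906000*I*√2/235714798843569 ≈ -0.0039194 - 2.375*I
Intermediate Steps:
B = -1964 (B = -50 + 66*(-29) = -50 - 1914 = -1964)
(B + 8883)/(-25337/5270 + y(-200)) = (-1964 + 8883)/(-25337/5270 + 206*√(-200)) = 6919/(-25337*1/5270 + 206*(10*I*√2)) = 6919/(-25337/5270 + 2060*I*√2)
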